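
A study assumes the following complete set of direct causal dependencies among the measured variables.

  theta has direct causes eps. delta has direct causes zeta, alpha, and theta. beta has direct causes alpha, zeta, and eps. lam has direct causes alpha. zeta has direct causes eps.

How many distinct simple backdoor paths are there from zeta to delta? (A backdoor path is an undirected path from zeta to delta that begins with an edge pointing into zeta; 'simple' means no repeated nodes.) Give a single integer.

2

A backdoor path from zeta to delta is any simple undirected path whose first edge points into zeta (i.e. leaves zeta via a parent).
Parents of zeta: {eps}.
Enumerating:
  P1: zeta <- eps -> theta -> delta
  P2: zeta <- eps -> beta <- alpha -> delta
That exhausts the simple backdoor paths. Count: 2.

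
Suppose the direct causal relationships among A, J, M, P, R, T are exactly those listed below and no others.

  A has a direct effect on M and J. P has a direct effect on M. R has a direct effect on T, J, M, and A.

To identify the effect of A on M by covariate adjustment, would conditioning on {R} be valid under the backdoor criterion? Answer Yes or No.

Backdoor paths from A to M (paths whose first edge points into A):
  P1: A <- R -> M
Condition 1 (no descendant of A in the set): holds — descendants of A are {J, M}; none are in {R}.
Condition 2 (every backdoor path blocked by {R}):
  P1: blocked at fork node R ∈ conditioning set.
{R} satisfies the backdoor criterion.

Yes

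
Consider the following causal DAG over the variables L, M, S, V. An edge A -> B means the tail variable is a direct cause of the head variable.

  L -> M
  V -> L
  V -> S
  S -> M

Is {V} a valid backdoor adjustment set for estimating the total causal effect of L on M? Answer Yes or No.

Yes

Backdoor paths from L to M (paths whose first edge points into L):
  P1: L <- V -> S -> M
Condition 1 (no descendant of L in the set): holds — descendants of L are {M}; none are in {V}.
Condition 2 (every backdoor path blocked by {V}):
  P1: blocked at fork node V ∈ conditioning set.
{V} satisfies the backdoor criterion.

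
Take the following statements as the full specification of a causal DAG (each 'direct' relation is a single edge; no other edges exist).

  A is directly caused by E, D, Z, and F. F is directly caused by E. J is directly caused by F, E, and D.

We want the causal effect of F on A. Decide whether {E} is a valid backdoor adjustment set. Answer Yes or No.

Yes

Backdoor paths from F to A (paths whose first edge points into F):
  P1: F <- E -> A
  P2: F <- E -> J <- D -> A
Condition 1 (no descendant of F in the set): holds — descendants of F are {A, J}; none are in {E}.
Condition 2 (every backdoor path blocked by {E}):
  P1: blocked at fork node E ∈ conditioning set.
  P2: blocked at fork node E ∈ conditioning set.
{E} satisfies the backdoor criterion.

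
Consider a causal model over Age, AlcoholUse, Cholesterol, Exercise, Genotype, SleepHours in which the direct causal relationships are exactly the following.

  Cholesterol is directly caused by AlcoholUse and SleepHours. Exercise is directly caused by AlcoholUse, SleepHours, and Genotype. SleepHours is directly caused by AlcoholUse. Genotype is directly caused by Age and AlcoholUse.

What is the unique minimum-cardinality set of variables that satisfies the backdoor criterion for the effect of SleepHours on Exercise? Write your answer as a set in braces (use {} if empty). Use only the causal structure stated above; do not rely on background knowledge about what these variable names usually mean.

Variables eligible for adjustment (non-descendants of SleepHours, excluding SleepHours and Exercise): {Age, AlcoholUse, Genotype}.
Backdoor paths from SleepHours to Exercise:
  P1: SleepHours <- AlcoholUse -> Genotype -> Exercise
  P2: SleepHours <- AlcoholUse -> Exercise
The empty set is not sufficient: P1 (SleepHours <- AlcoholUse -> Genotype -> Exercise) has no collider blocking it and no conditioned non-collider, so it is open.
Try {AlcoholUse}:
  P1: blocked at fork node AlcoholUse ∈ conditioning set.
  P2: blocked at fork node AlcoholUse ∈ conditioning set.
{AlcoholUse} contains no descendant of SleepHours and blocks every backdoor path.
No other singleton works — e.g. {Age} leaves P1 open — so {AlcoholUse} is the unique smallest valid adjustment set.

{AlcoholUse}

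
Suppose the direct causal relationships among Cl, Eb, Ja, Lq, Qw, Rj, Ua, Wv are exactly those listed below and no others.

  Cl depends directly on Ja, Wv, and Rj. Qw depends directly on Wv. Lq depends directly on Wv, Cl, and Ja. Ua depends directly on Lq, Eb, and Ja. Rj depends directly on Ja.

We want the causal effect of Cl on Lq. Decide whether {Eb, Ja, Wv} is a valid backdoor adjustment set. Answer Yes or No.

Yes

Backdoor paths from Cl to Lq (paths whose first edge points into Cl):
  P1: Cl <- Ja -> Lq
  P2: Cl <- Ja -> Ua <- Lq
  P3: Cl <- Wv -> Lq
  P4: Cl <- Rj <- Ja -> Lq
  P5: Cl <- Rj <- Ja -> Ua <- Lq
Condition 1 (no descendant of Cl in the set): holds — descendants of Cl are {Lq, Ua}; none are in {Eb, Ja, Wv}.
Condition 2 (every backdoor path blocked by {Eb, Ja, Wv}):
  P1: blocked at fork node Ja ∈ conditioning set.
  P2: blocked at fork node Ja ∈ conditioning set.
  P3: blocked at fork node Wv ∈ conditioning set.
  P4: blocked at fork node Ja ∈ conditioning set.
  P5: blocked at fork node Ja ∈ conditioning set.
{Eb, Ja, Wv} satisfies the backdoor criterion.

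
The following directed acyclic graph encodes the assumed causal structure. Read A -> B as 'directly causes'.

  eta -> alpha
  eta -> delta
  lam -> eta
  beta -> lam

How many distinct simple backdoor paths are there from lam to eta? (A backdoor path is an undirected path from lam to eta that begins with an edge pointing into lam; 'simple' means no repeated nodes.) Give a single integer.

0

A backdoor path from lam to eta is any simple undirected path whose first edge points into lam (i.e. leaves lam via a parent).
Parents of lam: {beta}.
No simple path from any parent of lam reaches eta without revisiting lam, so there are no backdoor paths.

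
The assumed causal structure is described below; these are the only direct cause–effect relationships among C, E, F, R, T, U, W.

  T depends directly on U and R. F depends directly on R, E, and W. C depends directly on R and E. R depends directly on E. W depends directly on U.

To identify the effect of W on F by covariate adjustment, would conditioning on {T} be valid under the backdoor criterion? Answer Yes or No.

No

Backdoor paths from W to F (paths whose first edge points into W):
  P1: W <- U -> T <- R <- E -> F
  P2: W <- U -> T <- R -> F
  P3: W <- U -> T <- R -> C <- E -> F
Condition 1 (no descendant of W in the set): holds — descendants of W are {F}; none are in {T}.
Condition 2 (every backdoor path blocked by {T}):
  P1: open — collider(s) T are conditioned on (or have a conditioned descendant) and no non-collider on the path is in the set.
  P2: open — collider(s) T are conditioned on (or have a conditioned descendant) and no non-collider on the path is in the set.
  P3: blocked at collider C (neither it nor any descendant is in the conditioning set).
{T} does not satisfy the backdoor criterion.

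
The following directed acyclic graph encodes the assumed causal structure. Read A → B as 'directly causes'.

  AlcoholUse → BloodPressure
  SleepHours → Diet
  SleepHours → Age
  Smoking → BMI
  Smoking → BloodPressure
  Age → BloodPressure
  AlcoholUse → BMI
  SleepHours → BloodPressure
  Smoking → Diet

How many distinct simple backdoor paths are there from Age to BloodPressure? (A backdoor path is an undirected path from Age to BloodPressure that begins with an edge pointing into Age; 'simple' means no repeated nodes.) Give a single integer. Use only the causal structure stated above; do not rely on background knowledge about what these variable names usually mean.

3

A backdoor path from Age to BloodPressure is any simple undirected path whose first edge points into Age (i.e. leaves Age via a parent).
Parents of Age: {SleepHours}.
Enumerating:
  P1: Age <- SleepHours -> BloodPressure
  P2: Age <- SleepHours -> Diet <- Smoking -> BloodPressure
  P3: Age <- SleepHours -> Diet <- Smoking -> BMI <- AlcoholUse -> BloodPressure
That exhausts the simple backdoor paths. Count: 3.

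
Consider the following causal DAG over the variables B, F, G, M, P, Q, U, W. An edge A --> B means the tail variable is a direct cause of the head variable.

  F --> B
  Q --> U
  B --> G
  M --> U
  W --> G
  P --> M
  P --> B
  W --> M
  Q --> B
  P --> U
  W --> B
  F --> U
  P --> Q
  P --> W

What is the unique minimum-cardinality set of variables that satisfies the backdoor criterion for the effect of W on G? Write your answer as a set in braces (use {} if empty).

{P}

Variables eligible for adjustment (non-descendants of W, excluding W and G): {F, P, Q}.
Backdoor paths from W to G:
  P1: W <- P -> Q -> B -> G
  P2: W <- P -> Q -> U <- F -> B -> G
  P3: W <- P -> M -> U <- Q -> B -> G
  P4: W <- P -> M -> U <- F -> B -> G
  P5: W <- P -> B -> G
  P6: W <- P -> U <- Q -> B -> G
  P7: W <- P -> U <- F -> B -> G
The empty set is not sufficient: P1 (W <- P -> Q -> B -> G) has no collider blocking it and no conditioned non-collider, so it is open.
Try {P}:
  P1: blocked at fork node P ∈ conditioning set.
  P2: blocked at fork node P ∈ conditioning set.
  P3: blocked at fork node P ∈ conditioning set.
  P4: blocked at fork node P ∈ conditioning set.
  P5: blocked at fork node P ∈ conditioning set.
  P6: blocked at fork node P ∈ conditioning set.
  P7: blocked at fork node P ∈ conditioning set.
{P} contains no descendant of W and blocks every backdoor path.
No other singleton works — e.g. {Q} leaves P5 open — so {P} is the unique smallest valid adjustment set.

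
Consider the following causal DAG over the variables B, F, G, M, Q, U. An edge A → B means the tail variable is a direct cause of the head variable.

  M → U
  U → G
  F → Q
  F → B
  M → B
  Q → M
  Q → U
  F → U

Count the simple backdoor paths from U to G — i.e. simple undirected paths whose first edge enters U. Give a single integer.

0

A backdoor path from U to G is any simple undirected path whose first edge points into U (i.e. leaves U via a parent).
Parents of U: {F, M, Q}.
No simple path from any parent of U reaches G without revisiting U, so there are no backdoor paths.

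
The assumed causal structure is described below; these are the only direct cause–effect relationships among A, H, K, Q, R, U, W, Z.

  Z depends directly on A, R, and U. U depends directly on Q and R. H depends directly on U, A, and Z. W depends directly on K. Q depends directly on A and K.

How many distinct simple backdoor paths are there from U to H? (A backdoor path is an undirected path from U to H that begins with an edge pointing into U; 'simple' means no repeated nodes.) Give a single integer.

4

A backdoor path from U to H is any simple undirected path whose first edge points into U (i.e. leaves U via a parent).
Parents of U: {Q, R}.
Enumerating:
  P1: U <- R -> Z <- A -> H
  P2: U <- R -> Z -> H
  P3: U <- Q <- A -> Z -> H
  P4: U <- Q <- A -> H
That exhausts the simple backdoor paths. Count: 4.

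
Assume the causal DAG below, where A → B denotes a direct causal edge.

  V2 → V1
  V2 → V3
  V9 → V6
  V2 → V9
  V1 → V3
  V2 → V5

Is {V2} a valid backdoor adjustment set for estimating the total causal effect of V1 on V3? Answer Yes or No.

Yes

Backdoor paths from V1 to V3 (paths whose first edge points into V1):
  P1: V1 <- V2 -> V3
Condition 1 (no descendant of V1 in the set): holds — descendants of V1 are {V3}; none are in {V2}.
Condition 2 (every backdoor path blocked by {V2}):
  P1: blocked at fork node V2 ∈ conditioning set.
{V2} satisfies the backdoor criterion.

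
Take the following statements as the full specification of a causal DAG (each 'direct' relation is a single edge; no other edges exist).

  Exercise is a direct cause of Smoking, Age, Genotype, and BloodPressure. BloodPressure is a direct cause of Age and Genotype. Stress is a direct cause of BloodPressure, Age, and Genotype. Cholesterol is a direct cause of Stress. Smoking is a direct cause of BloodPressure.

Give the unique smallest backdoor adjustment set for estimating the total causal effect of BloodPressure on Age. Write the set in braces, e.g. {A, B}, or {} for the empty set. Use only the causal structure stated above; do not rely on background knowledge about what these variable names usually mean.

Variables eligible for adjustment (non-descendants of BloodPressure, excluding BloodPressure and Age): {Cholesterol, Exercise, Smoking, Stress}.
Backdoor paths from BloodPressure to Age:
  P1: BloodPressure <- Exercise -> Genotype <- Stress -> Age
  P2: BloodPressure <- Exercise -> Age
  P3: BloodPressure <- Smoking <- Exercise -> Genotype <- Stress -> Age
  P4: BloodPressure <- Smoking <- Exercise -> Age
  P5: BloodPressure <- Stress -> Genotype <- Exercise -> Age
  P6: BloodPressure <- Stress -> Age
The empty set is not sufficient: P2 (BloodPressure <- Exercise -> Age) has no collider blocking it and no conditioned non-collider, so it is open.
Try {Exercise, Stress}:
  P1: blocked at fork node Exercise ∈ conditioning set.
  P2: blocked at fork node Exercise ∈ conditioning set.
  P3: blocked at fork node Exercise ∈ conditioning set.
  P4: blocked at fork node Exercise ∈ conditioning set.
  P5: blocked at fork node Stress ∈ conditioning set.
  P6: blocked at fork node Stress ∈ conditioning set.
{Exercise, Stress} contains no descendant of BloodPressure and blocks every backdoor path.
Every element of {Exercise, Stress} is needed (dropping Exercise leaves P2 open; dropping Stress leaves P6 open), so no proper subset is valid.
Among all size-2 subsets of the eligible variables, only {Exercise, Stress} blocks every backdoor path, so it is the unique smallest valid adjustment set.

{Exercise, Stress}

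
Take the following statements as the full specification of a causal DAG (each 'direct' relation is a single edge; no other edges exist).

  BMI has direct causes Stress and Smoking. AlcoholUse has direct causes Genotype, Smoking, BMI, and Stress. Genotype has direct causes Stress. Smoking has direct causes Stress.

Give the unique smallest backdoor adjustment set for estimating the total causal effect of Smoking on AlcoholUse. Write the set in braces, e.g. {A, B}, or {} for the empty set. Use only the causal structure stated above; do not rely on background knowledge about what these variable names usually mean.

Variables eligible for adjustment (non-descendants of Smoking, excluding Smoking and AlcoholUse): {Genotype, Stress}.
Backdoor paths from Smoking to AlcoholUse:
  P1: Smoking <- Stress -> Genotype -> AlcoholUse
  P2: Smoking <- Stress -> BMI -> AlcoholUse
  P3: Smoking <- Stress -> AlcoholUse
The empty set is not sufficient: P1 (Smoking <- Stress -> Genotype -> AlcoholUse) has no collider blocking it and no conditioned non-collider, so it is open.
Try {Stress}:
  P1: blocked at fork node Stress ∈ conditioning set.
  P2: blocked at fork node Stress ∈ conditioning set.
  P3: blocked at fork node Stress ∈ conditioning set.
{Stress} contains no descendant of Smoking and blocks every backdoor path.
No other singleton works — e.g. {Genotype} leaves P2 open — so {Stress} is the unique smallest valid adjustment set.

{Stress}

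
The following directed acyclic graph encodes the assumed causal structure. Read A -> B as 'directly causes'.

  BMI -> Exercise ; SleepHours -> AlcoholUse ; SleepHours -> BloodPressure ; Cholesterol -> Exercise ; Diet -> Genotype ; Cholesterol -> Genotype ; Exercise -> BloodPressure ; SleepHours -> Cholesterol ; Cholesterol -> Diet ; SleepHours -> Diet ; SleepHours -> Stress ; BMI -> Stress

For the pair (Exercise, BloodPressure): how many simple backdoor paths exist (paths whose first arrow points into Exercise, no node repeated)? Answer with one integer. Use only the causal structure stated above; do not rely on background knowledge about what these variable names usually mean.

4

A backdoor path from Exercise to BloodPressure is any simple undirected path whose first edge points into Exercise (i.e. leaves Exercise via a parent).
Parents of Exercise: {BMI, Cholesterol}.
Enumerating:
  P1: Exercise <- Cholesterol <- SleepHours -> BloodPressure
  P2: Exercise <- Cholesterol -> Diet <- SleepHours -> BloodPressure
  P3: Exercise <- Cholesterol -> Genotype <- Diet <- SleepHours -> BloodPressure
  P4: Exercise <- BMI -> Stress <- SleepHours -> BloodPressure
That exhausts the simple backdoor paths. Count: 4.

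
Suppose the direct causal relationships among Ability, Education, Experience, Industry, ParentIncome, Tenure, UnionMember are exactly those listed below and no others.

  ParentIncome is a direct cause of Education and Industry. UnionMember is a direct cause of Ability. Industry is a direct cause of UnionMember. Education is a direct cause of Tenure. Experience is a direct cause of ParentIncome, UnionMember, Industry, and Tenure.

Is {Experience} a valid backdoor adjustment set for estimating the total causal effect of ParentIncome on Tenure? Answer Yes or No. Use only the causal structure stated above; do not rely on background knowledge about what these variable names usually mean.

Yes

Backdoor paths from ParentIncome to Tenure (paths whose first edge points into ParentIncome):
  P1: ParentIncome <- Experience -> Tenure
Condition 1 (no descendant of ParentIncome in the set): holds — descendants of ParentIncome are {Ability, Education, Industry, Tenure, UnionMember}; none are in {Experience}.
Condition 2 (every backdoor path blocked by {Experience}):
  P1: blocked at fork node Experience ∈ conditioning set.
{Experience} satisfies the backdoor criterion.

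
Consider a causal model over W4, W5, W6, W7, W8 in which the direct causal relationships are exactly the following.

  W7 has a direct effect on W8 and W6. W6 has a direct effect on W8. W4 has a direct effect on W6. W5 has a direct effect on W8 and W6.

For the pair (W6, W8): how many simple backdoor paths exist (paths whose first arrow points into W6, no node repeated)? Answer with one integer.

2

A backdoor path from W6 to W8 is any simple undirected path whose first edge points into W6 (i.e. leaves W6 via a parent).
Parents of W6: {W4, W5, W7}.
Enumerating:
  P1: W6 <- W5 -> W8
  P2: W6 <- W7 -> W8
That exhausts the simple backdoor paths. Count: 2.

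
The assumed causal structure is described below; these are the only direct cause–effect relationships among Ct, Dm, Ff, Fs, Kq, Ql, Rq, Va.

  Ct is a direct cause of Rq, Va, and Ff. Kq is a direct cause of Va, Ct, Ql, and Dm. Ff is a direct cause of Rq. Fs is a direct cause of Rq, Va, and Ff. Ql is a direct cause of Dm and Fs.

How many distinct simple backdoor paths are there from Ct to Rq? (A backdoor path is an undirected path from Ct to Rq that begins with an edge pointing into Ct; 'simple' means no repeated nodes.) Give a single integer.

A backdoor path from Ct to Rq is any simple undirected path whose first edge points into Ct (i.e. leaves Ct via a parent).
Parents of Ct: {Kq}.
Enumerating:
  P1: Ct <- Kq -> Ql -> Fs -> Ff -> Rq
  P2: Ct <- Kq -> Ql -> Fs -> Rq
  P3: Ct <- Kq -> Va <- Fs -> Ff -> Rq
  P4: Ct <- Kq -> Va <- Fs -> Rq
  P5: Ct <- Kq -> Dm <- Ql -> Fs -> Ff -> Rq
  P6: Ct <- Kq -> Dm <- Ql -> Fs -> Rq
That exhausts the simple backdoor paths. Count: 6.

6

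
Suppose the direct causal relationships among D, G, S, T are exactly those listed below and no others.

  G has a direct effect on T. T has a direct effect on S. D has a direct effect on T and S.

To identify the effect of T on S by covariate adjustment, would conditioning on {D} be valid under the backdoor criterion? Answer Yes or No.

Backdoor paths from T to S (paths whose first edge points into T):
  P1: T <- D -> S
Condition 1 (no descendant of T in the set): holds — descendants of T are {S}; none are in {D}.
Condition 2 (every backdoor path blocked by {D}):
  P1: blocked at fork node D ∈ conditioning set.
{D} satisfies the backdoor criterion.

Yes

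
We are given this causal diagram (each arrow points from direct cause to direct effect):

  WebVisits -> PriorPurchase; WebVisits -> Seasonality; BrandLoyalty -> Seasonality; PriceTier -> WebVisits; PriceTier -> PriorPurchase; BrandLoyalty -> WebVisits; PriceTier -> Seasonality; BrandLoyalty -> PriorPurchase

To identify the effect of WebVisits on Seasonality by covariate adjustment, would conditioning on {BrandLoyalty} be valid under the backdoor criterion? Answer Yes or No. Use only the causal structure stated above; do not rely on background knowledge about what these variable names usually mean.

No

Backdoor paths from WebVisits to Seasonality (paths whose first edge points into WebVisits):
  P1: WebVisits <- PriceTier -> PriorPurchase <- BrandLoyalty -> Seasonality
  P2: WebVisits <- PriceTier -> Seasonality
  P3: WebVisits <- BrandLoyalty -> PriorPurchase <- PriceTier -> Seasonality
  P4: WebVisits <- BrandLoyalty -> Seasonality
Condition 1 (no descendant of WebVisits in the set): holds — descendants of WebVisits are {PriorPurchase, Seasonality}; none are in {BrandLoyalty}.
Condition 2 (every backdoor path blocked by {BrandLoyalty}):
  P1: blocked at collider PriorPurchase (neither it nor any descendant is in the conditioning set).
  P2: open — no interior node is in the conditioning set.
  P3: blocked at fork node BrandLoyalty ∈ conditioning set.
  P4: blocked at fork node BrandLoyalty ∈ conditioning set.
{BrandLoyalty} does not satisfy the backdoor criterion.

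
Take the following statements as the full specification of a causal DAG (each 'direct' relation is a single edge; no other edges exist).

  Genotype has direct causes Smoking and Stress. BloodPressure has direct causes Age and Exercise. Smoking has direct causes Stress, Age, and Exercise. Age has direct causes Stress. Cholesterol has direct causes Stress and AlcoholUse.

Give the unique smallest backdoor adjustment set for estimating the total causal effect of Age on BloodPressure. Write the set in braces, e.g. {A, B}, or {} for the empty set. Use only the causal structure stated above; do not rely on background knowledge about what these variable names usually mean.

Variables eligible for adjustment (non-descendants of Age, excluding Age and BloodPressure): {AlcoholUse, Cholesterol, Exercise, Stress}.
Backdoor paths from Age to BloodPressure:
  P1: Age <- Stress -> Smoking <- Exercise -> BloodPressure
  P2: Age <- Stress -> Genotype <- Smoking <- Exercise -> BloodPressure
Each backdoor path contains an unconditioned collider, so every path is already blocked with the empty conditioning set:
  P1: blocked at collider Smoking (neither it nor any descendant is in the conditioning set).
  P2: blocked at collider Genotype (neither it nor any descendant is in the conditioning set).
The empty set is therefore the unique smallest valid set.

{}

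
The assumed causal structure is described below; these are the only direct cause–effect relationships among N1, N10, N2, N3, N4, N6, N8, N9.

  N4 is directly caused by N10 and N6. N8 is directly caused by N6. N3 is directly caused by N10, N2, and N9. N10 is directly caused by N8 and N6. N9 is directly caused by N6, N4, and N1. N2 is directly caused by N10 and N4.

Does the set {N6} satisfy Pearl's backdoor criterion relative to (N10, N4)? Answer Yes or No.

Yes

Backdoor paths from N10 to N4 (paths whose first edge points into N10):
  P1: N10 <- N6 -> N4
  P2: N10 <- N6 -> N9 <- N4
  P3: N10 <- N6 -> N9 -> N3 <- N2 <- N4
  P4: N10 <- N8 <- N6 -> N4
  P5: N10 <- N8 <- N6 -> N9 <- N4
  P6: N10 <- N8 <- N6 -> N9 -> N3 <- N2 <- N4
Condition 1 (no descendant of N10 in the set): holds — descendants of N10 are {N2, N3, N4, N9}; none are in {N6}.
Condition 2 (every backdoor path blocked by {N6}):
  P1: blocked at fork node N6 ∈ conditioning set.
  P2: blocked at fork node N6 ∈ conditioning set.
  P3: blocked at fork node N6 ∈ conditioning set.
  P4: blocked at fork node N6 ∈ conditioning set.
  P5: blocked at fork node N6 ∈ conditioning set.
  P6: blocked at fork node N6 ∈ conditioning set.
{N6} satisfies the backdoor criterion.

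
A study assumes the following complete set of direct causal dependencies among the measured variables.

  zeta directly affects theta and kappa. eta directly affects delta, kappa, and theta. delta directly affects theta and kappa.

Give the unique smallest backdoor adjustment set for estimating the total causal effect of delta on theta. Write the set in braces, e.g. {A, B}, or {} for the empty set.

{eta}

Variables eligible for adjustment (non-descendants of delta, excluding delta and theta): {eta, zeta}.
Backdoor paths from delta to theta:
  P1: delta <- eta -> kappa <- zeta -> theta
  P2: delta <- eta -> theta
The empty set is not sufficient: P2 (delta <- eta -> theta) has no collider blocking it and no conditioned non-collider, so it is open.
Try {eta}:
  P1: blocked at fork node eta ∈ conditioning set.
  P2: blocked at fork node eta ∈ conditioning set.
{eta} contains no descendant of delta and blocks every backdoor path.
No other singleton works — e.g. {zeta} leaves P2 open — so {eta} is the unique smallest valid adjustment set.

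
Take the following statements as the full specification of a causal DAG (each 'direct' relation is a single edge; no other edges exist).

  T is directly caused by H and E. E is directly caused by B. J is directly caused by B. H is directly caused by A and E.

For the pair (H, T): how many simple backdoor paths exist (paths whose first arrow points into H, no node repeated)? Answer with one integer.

1

A backdoor path from H to T is any simple undirected path whose first edge points into H (i.e. leaves H via a parent).
Parents of H: {A, E}.
Enumerating:
  P1: H <- E -> T
That exhausts the simple backdoor paths. Count: 1.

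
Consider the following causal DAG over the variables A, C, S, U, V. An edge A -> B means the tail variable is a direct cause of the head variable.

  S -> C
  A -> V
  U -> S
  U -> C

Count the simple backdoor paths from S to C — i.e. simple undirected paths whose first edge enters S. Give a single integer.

1

A backdoor path from S to C is any simple undirected path whose first edge points into S (i.e. leaves S via a parent).
Parents of S: {U}.
Enumerating:
  P1: S <- U -> C
That exhausts the simple backdoor paths. Count: 1.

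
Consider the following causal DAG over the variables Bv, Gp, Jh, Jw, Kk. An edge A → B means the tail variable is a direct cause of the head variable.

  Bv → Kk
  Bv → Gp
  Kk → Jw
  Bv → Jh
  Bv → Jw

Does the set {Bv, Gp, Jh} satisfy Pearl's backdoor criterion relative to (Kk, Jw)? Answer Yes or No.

Yes

Backdoor paths from Kk to Jw (paths whose first edge points into Kk):
  P1: Kk <- Bv -> Jw
Condition 1 (no descendant of Kk in the set): holds — descendants of Kk are {Jw}; none are in {Bv, Gp, Jh}.
Condition 2 (every backdoor path blocked by {Bv, Gp, Jh}):
  P1: blocked at fork node Bv ∈ conditioning set.
{Bv, Gp, Jh} satisfies the backdoor criterion.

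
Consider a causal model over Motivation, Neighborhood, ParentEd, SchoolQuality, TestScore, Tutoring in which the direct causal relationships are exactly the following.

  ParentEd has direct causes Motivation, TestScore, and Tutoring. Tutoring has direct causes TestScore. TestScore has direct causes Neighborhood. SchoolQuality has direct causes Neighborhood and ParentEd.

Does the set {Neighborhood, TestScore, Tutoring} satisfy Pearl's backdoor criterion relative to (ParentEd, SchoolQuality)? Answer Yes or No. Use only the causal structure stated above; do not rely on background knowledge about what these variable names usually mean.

Backdoor paths from ParentEd to SchoolQuality (paths whose first edge points into ParentEd):
  P1: ParentEd <- TestScore <- Neighborhood -> SchoolQuality
  P2: ParentEd <- Tutoring <- TestScore <- Neighborhood -> SchoolQuality
Condition 1 (no descendant of ParentEd in the set): holds — descendants of ParentEd are {SchoolQuality}; none are in {Neighborhood, TestScore, Tutoring}.
Condition 2 (every backdoor path blocked by {Neighborhood, TestScore, Tutoring}):
  P1: blocked at chain node TestScore ∈ conditioning set.
  P2: blocked at chain node Tutoring ∈ conditioning set.
{Neighborhood, TestScore, Tutoring} satisfies the backdoor criterion.

Yes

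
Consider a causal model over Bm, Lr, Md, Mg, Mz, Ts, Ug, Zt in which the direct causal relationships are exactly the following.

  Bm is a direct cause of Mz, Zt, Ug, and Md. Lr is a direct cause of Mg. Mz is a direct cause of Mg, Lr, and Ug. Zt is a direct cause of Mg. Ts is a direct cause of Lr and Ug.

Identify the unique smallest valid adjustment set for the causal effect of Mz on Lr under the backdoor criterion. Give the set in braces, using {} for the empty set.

Variables eligible for adjustment (non-descendants of Mz, excluding Mz and Lr): {Bm, Md, Ts, Zt}.
Backdoor paths from Mz to Lr:
  P1: Mz <- Bm -> Ug <- Ts -> Lr
  P2: Mz <- Bm -> Zt -> Mg <- Lr
Each backdoor path contains an unconditioned collider, so every path is already blocked with the empty conditioning set:
  P1: blocked at collider Ug (neither it nor any descendant is in the conditioning set).
  P2: blocked at collider Mg (neither it nor any descendant is in the conditioning set).
The empty set is therefore the unique smallest valid set.

{}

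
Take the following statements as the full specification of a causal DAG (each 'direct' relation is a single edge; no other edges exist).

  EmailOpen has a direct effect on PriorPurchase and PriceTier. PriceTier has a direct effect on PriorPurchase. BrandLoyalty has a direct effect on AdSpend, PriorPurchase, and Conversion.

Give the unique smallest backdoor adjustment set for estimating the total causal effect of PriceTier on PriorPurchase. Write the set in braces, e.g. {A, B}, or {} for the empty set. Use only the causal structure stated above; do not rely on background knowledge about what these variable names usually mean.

Variables eligible for adjustment (non-descendants of PriceTier, excluding PriceTier and PriorPurchase): {AdSpend, BrandLoyalty, Conversion, EmailOpen}.
Backdoor paths from PriceTier to PriorPurchase:
  P1: PriceTier <- EmailOpen -> PriorPurchase
The empty set is not sufficient: P1 (PriceTier <- EmailOpen -> PriorPurchase) has no collider blocking it and no conditioned non-collider, so it is open.
Try {EmailOpen}:
  P1: blocked at fork node EmailOpen ∈ conditioning set.
{EmailOpen} contains no descendant of PriceTier and blocks every backdoor path.
No other singleton works — e.g. {BrandLoyalty} leaves P1 open — so {EmailOpen} is the unique smallest valid adjustment set.

{EmailOpen}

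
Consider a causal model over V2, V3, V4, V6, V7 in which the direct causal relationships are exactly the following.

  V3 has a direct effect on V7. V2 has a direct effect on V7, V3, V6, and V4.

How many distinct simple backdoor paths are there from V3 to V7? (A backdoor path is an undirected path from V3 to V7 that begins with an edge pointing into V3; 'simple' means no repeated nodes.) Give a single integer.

1

A backdoor path from V3 to V7 is any simple undirected path whose first edge points into V3 (i.e. leaves V3 via a parent).
Parents of V3: {V2}.
Enumerating:
  P1: V3 <- V2 -> V7
That exhausts the simple backdoor paths. Count: 1.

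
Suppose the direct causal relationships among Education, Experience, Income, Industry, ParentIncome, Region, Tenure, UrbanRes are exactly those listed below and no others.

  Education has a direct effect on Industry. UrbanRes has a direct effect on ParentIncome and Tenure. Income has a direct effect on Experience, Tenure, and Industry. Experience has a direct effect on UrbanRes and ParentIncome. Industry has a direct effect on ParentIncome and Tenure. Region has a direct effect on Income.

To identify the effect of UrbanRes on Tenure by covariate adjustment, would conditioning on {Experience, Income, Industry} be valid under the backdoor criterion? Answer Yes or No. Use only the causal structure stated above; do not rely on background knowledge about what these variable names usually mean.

Yes

Backdoor paths from UrbanRes to Tenure (paths whose first edge points into UrbanRes):
  P1: UrbanRes <- Experience <- Income -> Industry -> Tenure
  P2: UrbanRes <- Experience <- Income -> Tenure
  P3: UrbanRes <- Experience -> ParentIncome <- Industry <- Income -> Tenure
  P4: UrbanRes <- Experience -> ParentIncome <- Industry -> Tenure
Condition 1 (no descendant of UrbanRes in the set): holds — descendants of UrbanRes are {ParentIncome, Tenure}; none are in {Experience, Income, Industry}.
Condition 2 (every backdoor path blocked by {Experience, Income, Industry}):
  P1: blocked at chain node Experience ∈ conditioning set.
  P2: blocked at chain node Experience ∈ conditioning set.
  P3: blocked at fork node Experience ∈ conditioning set.
  P4: blocked at fork node Experience ∈ conditioning set.
{Experience, Income, Industry} satisfies the backdoor criterion.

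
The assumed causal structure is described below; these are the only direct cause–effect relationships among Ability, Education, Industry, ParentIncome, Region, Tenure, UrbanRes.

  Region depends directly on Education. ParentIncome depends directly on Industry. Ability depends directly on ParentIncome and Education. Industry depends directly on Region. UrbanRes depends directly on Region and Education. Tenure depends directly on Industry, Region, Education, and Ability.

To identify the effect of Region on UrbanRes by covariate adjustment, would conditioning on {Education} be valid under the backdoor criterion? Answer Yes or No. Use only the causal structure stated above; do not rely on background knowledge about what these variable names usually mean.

Yes

Backdoor paths from Region to UrbanRes (paths whose first edge points into Region):
  P1: Region <- Education -> UrbanRes
Condition 1 (no descendant of Region in the set): holds — descendants of Region are {Ability, Industry, ParentIncome, Tenure, UrbanRes}; none are in {Education}.
Condition 2 (every backdoor path blocked by {Education}):
  P1: blocked at fork node Education ∈ conditioning set.
{Education} satisfies the backdoor criterion.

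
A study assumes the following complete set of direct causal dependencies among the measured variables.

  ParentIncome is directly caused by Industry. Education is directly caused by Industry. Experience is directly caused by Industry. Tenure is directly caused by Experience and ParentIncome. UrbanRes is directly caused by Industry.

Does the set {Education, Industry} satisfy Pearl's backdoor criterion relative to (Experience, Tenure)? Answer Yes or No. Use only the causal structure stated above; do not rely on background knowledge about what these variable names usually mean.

Backdoor paths from Experience to Tenure (paths whose first edge points into Experience):
  P1: Experience <- Industry -> ParentIncome -> Tenure
Condition 1 (no descendant of Experience in the set): holds — descendants of Experience are {Tenure}; none are in {Education, Industry}.
Condition 2 (every backdoor path blocked by {Education, Industry}):
  P1: blocked at fork node Industry ∈ conditioning set.
{Education, Industry} satisfies the backdoor criterion.

Yes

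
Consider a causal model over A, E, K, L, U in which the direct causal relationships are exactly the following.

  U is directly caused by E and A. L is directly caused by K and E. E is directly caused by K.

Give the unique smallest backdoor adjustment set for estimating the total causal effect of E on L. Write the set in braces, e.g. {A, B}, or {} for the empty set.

{K}

Variables eligible for adjustment (non-descendants of E, excluding E and L): {A, K}.
Backdoor paths from E to L:
  P1: E <- K -> L
The empty set is not sufficient: P1 (E <- K -> L) has no collider blocking it and no conditioned non-collider, so it is open.
Try {K}:
  P1: blocked at fork node K ∈ conditioning set.
{K} contains no descendant of E and blocks every backdoor path.
No other singleton works — e.g. {A} leaves P1 open — so {K} is the unique smallest valid adjustment set.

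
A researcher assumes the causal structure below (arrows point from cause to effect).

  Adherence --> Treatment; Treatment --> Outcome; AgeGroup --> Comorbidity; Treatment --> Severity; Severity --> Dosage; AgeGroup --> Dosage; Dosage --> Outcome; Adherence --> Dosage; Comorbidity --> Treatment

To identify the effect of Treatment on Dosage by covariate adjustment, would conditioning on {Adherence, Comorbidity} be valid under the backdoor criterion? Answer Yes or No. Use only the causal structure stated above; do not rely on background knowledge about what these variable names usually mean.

Backdoor paths from Treatment to Dosage (paths whose first edge points into Treatment):
  P1: Treatment <- Adherence -> Dosage
  P2: Treatment <- Comorbidity <- AgeGroup -> Dosage
Condition 1 (no descendant of Treatment in the set): holds — descendants of Treatment are {Dosage, Outcome, Severity}; none are in {Adherence, Comorbidity}.
Condition 2 (every backdoor path blocked by {Adherence, Comorbidity}):
  P1: blocked at fork node Adherence ∈ conditioning set.
  P2: blocked at chain node Comorbidity ∈ conditioning set.
{Adherence, Comorbidity} satisfies the backdoor criterion.

Yes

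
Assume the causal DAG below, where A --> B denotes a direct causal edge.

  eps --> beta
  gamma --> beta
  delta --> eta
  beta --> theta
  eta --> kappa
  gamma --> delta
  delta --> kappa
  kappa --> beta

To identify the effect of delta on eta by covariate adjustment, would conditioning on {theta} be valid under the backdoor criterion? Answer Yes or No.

Backdoor paths from delta to eta (paths whose first edge points into delta):
  P1: delta <- gamma -> beta <- kappa <- eta
Condition 1 (no descendant of delta in the set): FAILS — theta is a descendant of delta.
Condition 2 (every backdoor path blocked by {theta}):
  P1: open — collider(s) beta are conditioned on (or have a conditioned descendant) and no non-collider on the path is in the set.
{theta} does not satisfy the backdoor criterion.

No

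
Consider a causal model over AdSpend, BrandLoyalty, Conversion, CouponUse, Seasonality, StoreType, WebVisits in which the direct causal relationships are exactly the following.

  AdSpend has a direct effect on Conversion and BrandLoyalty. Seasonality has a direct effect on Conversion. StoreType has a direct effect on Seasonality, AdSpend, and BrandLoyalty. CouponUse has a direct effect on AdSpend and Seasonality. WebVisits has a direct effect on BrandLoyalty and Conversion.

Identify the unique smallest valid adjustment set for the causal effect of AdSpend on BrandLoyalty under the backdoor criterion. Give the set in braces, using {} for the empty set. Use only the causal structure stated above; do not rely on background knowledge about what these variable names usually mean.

Variables eligible for adjustment (non-descendants of AdSpend, excluding AdSpend and BrandLoyalty): {CouponUse, Seasonality, StoreType, WebVisits}.
Backdoor paths from AdSpend to BrandLoyalty:
  P1: AdSpend <- StoreType -> Seasonality -> Conversion <- WebVisits -> BrandLoyalty
  P2: AdSpend <- StoreType -> BrandLoyalty
  P3: AdSpend <- CouponUse -> Seasonality <- StoreType -> BrandLoyalty
  P4: AdSpend <- CouponUse -> Seasonality -> Conversion <- WebVisits -> BrandLoyalty
The empty set is not sufficient: P2 (AdSpend <- StoreType -> BrandLoyalty) has no collider blocking it and no conditioned non-collider, so it is open.
Try {StoreType}:
  P1: blocked at fork node StoreType ∈ conditioning set.
  P2: blocked at fork node StoreType ∈ conditioning set.
  P3: blocked at collider Seasonality (neither it nor any descendant is in the conditioning set).
  P4: blocked at collider Conversion (neither it nor any descendant is in the conditioning set).
{StoreType} contains no descendant of AdSpend and blocks every backdoor path.
No other singleton works — e.g. {CouponUse} leaves P2 open — so {StoreType} is the unique smallest valid adjustment set.

{StoreType}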